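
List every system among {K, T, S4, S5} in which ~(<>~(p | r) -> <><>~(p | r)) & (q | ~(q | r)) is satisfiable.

K-tableau for the formula:
1. ~(<>~(p | r) -> <><>~(p | r)) & (q | ~(q | r)), w0
2. ~(<>~(p | r) -> <><>~(p | r)), w0
3. q | ~(q | r), w0
4. <>~(p | r), w0
5. ~<><>~(p | r), w0
6. ~(q | r), w0
7. ~q, w0
8. ~r, w0
9. ~(p | r), w1
10. ~p, w1
11. ~r, w1
12. ~<>~(p | r), w1
Accessibility: w0Rw1
Complete open branch: satisfiable in K.
T-tableau for the formula:
1. ~(<>~(p | r) -> <><>~(p | r)) & (q | ~(q | r)), w0
2. ~(<>~(p | r) -> <><>~(p | r)), w0
3. q | ~(q | r), w0
4. <>~(p | r), w0
5. ~<><>~(p | r), w0
6. ~<>~(p | r), w0
7. p | r, w0
8. ~(q | r), w0
9. ~q, w0
10. ~r, w0
11. p, w0
12. ~(p | r), w1
13. ~p, w1
14. ~r, w1
15. ~<>~(p | r), w1
16. p | r, w1
17. r, w1
Accessibility: w0Rw0, w0Rw1, w1Rw1
Branch closes: r and ~r both at w1.
Every branch closes (one shown): unsatisfiable in T, hence also in S4, S5 (every S4/S5-frame is a T-frame).

K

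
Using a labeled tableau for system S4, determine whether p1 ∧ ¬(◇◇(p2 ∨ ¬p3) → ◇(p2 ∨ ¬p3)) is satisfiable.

Unsatisfiable (every branch closes)

1. p1 ∧ ¬(◇◇(p2 ∨ ¬p3) → ◇(p2 ∨ ¬p3)), u
2. p1, u
3. ¬(◇◇(p2 ∨ ¬p3) → ◇(p2 ∨ ¬p3)), u
4. ◇◇(p2 ∨ ¬p3), u
5. ¬◇(p2 ∨ ¬p3), u
6. ¬(p2 ∨ ¬p3), u
7. ¬p2, u
8. p3, u
9. ◇(p2 ∨ ¬p3), v
10. ¬(p2 ∨ ¬p3), v
11. ¬p2, v
12. p3, v
13. p2 ∨ ¬p3, w
14. ¬(p2 ∨ ¬p3), w
15. ¬p2, w
16. p3, w
17. ¬p3, w
Accessibility: uRu, uRv, uRw, vRv, vRw, wRw
Branch closes: p3 and ¬p3 both at w.
All branches of the tableau close; one closing branch shown above.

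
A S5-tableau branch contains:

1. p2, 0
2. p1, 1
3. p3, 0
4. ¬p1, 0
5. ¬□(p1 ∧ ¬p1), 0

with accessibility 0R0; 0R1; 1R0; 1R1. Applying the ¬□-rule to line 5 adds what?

a fresh world 2 with 0R2, and ¬(p1 ∧ ¬p1) at 2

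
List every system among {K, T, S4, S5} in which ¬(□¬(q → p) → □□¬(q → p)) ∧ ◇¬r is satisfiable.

T-tableau for the formula:
1. ¬(□¬(q → p) → □□¬(q → p)) ∧ ◇¬r, 0
2. ¬(□¬(q → p) → □□¬(q → p)), 0
3. ◇¬r, 0
4. □¬(q → p), 0
5. ¬□□¬(q → p), 0
6. ¬(q → p), 0
7. q, 0
8. ¬p, 0
9. ¬r, 1
10. ¬(q → p), 1
11. q, 1
12. ¬p, 1
13. ¬□¬(q → p), 2
14. ¬(q → p), 2
15. q, 2
16. ¬p, 2
17. q → p, 3
18. p, 3
Accessibility: 0R0, 0R1, 0R2, 1R1, 2R2, 2R3, 3R3
Complete open branch: satisfiable in T, hence also in K (this T-model is also a K-model).
S4-tableau for the formula:
1. ¬(□¬(q → p) → □□¬(q → p)) ∧ ◇¬r, 0
2. ¬(□¬(q → p) → □□¬(q → p)), 0
3. ◇¬r, 0
4. □¬(q → p), 0
5. ¬□□¬(q → p), 0
6. ¬(q → p), 0
7. q, 0
8. ¬p, 0
9. ¬r, 1
10. ¬(q → p), 1
11. q, 1
12. ¬p, 1
13. ¬□¬(q → p), 2
14. ¬(q → p), 2
15. q, 2
16. ¬p, 2
17. q → p, 3
18. ¬(q → p), 3
19. q, 3
20. ¬p, 3
21. p, 3
Accessibility: 0R0, 0R1, 0R2, 0R3, 1R1, 2R2, 2R3, 3R3
Branch closes: p and ¬p both at 3.
Every branch closes (one shown): unsatisfiable in S4, hence also in S5 (every S5-frame is an S4-frame).

K, T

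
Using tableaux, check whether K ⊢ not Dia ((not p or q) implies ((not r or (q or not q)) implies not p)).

Invalid (countermodel exists)

Tableau for the negation Dia ((not p or q) implies ((not r or (q or not q)) implies not p)):
1. Dia ((not p or q) implies ((not r or (q or not q)) implies not p)), w0
2. (not p or q) implies ((not r or (q or not q)) implies not p), w1
3. (not r or (q or not q)) implies not p, w1
4. not p, w1
Accessibility: w0Rw1
The negation has an open branch (countermodel exists).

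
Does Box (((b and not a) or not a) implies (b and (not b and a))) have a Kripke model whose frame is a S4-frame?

1. Box (((b and not a) or not a) implies (b and (not b and a))), 0
2. ((b and not a) or not a) implies (b and (not b and a)), 0   [Box-rule on 1 via 0R0]
3. not ((b and not a) or not a), 0   [implies-rule on 2 (branches; this branch)]
4. not (b and not a), 0   [neg-or-rule on 3]
5. a, 0   [neg-or-rule on 3]
Accessibility: 0R0

Yes, satisfiable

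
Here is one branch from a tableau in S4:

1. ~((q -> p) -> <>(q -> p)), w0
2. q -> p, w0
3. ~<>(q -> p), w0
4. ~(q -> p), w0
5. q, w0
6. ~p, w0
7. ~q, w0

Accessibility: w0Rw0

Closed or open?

Closed

Both q and ~q appear at w0.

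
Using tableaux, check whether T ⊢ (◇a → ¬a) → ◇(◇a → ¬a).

Tableau for the negation ¬((◇a → ¬a) → ◇(◇a → ¬a)):
1. ¬((◇a → ¬a) → ◇(◇a → ¬a)), u
2. ◇a → ¬a, u
3. ¬◇(◇a → ¬a), u
4. ¬(◇a → ¬a), u
5. ◇a, u
6. a, u
7. ¬◇a, u
8. ¬a, u
Accessibility: uRu
Branch closes: a and ¬a both at u.
Every branch of the negation's tableau closes; the branch above is one of them.

Yes, valid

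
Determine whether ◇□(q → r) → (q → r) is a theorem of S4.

Tableau for the negation ¬(◇□(q → r) → (q → r)):
1. ¬(◇□(q → r) → (q → r)), w0
2. ◇□(q → r), w0   [¬→-rule on 1]
3. ¬(q → r), w0   [¬→-rule on 1]
4. q, w0   [¬→-rule on 3]
5. ¬r, w0   [¬→-rule on 3]
6. □(q → r), w1   [◇-rule on 2: fresh world w1, w0Rw1]
7. q → r, w1   [□-rule on 6 via w1Rw1]
8. r, w1   [→-rule on 7 (branches; this branch)]
Accessibility: w0Rw0, w0Rw1, w1Rw1
The negation has an open branch (countermodel exists).

No, not valid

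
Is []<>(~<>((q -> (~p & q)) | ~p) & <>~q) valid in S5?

Not valid

Tableau for the negation ~[]<>(~<>((q -> (~p & q)) | ~p) & <>~q):
1. ~[]<>(~<>((q -> (~p & q)) | ~p) & <>~q), w0
2. ~<>(~<>((q -> (~p & q)) | ~p) & <>~q), w1   [~[]-rule on 1: fresh world w1, w0Rw1]
3. ~(~<>((q -> (~p & q)) | ~p) & <>~q), w0   [~<>-rule on 2 via w1Rw0]
4. ~(~<>((q -> (~p & q)) | ~p) & <>~q), w1   [~<>-rule on 2 via w1Rw1]
5. ~<>~q, w0   [~&-rule on 3 (branches; this branch)]
6. q, w0   [~<>-rule on 5 via w0Rw0]
7. q, w1   [~<>-rule on 5 via w0Rw1]
8. ~<>~q, w1   [~&-rule on 4 (branches; this branch)]
Accessibility: w0Rw0, w0Rw1, w1Rw0, w1Rw1
The negation has an open branch (countermodel exists).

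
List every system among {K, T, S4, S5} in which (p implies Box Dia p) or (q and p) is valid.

S5-tableau for the negation not ((p implies Box Dia p) or (q and p)):
1. not ((p implies Box Dia p) or (q and p)), u
2. not (p implies Box Dia p), u
3. not (q and p), u
4. p, u
5. not Box Dia p, u
6. not q, u
7. not Dia p, v
8. not p, u
Accessibility: uRu, uRv, vRu, vRv
Branch closes: p and not p both at u.
Every branch closes (one shown): valid in S5.
S4-tableau for the negation not ((p implies Box Dia p) or (q and p)):
1. not ((p implies Box Dia p) or (q and p)), u
2. not (p implies Box Dia p), u
3. not (q and p), u
4. p, u
5. not Box Dia p, u
6. not q, u
7. not Dia p, v
8. not p, v
Accessibility: uRu, uRv, vRv
Complete open branch: countermodel on an S4-frame, so not valid in S4, nor in K, T (the same frame is also a K-frame and a T-frame).

S5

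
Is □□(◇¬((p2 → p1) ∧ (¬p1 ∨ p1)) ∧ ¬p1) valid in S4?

Tableau for the negation ¬□□(◇¬((p2 → p1) ∧ (¬p1 ∨ p1)) ∧ ¬p1):
1. ¬□□(◇¬((p2 → p1) ∧ (¬p1 ∨ p1)) ∧ ¬p1), 0
2. ¬□(◇¬((p2 → p1) ∧ (¬p1 ∨ p1)) ∧ ¬p1), 1
3. ¬(◇¬((p2 → p1) ∧ (¬p1 ∨ p1)) ∧ ¬p1), 2
4. p1, 2
Accessibility: 0R0, 0R1, 0R2, 1R1, 1R2, 2R2
The negation has an open branch (countermodel exists).

Invalid (countermodel exists)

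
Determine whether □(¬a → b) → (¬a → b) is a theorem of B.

Tableau for the negation ¬(□(¬a → b) → (¬a → b)):
1. ¬(□(¬a → b) → (¬a → b)), 0
2. □(¬a → b), 0   [¬→-rule on 1]
3. ¬(¬a → b), 0   [¬→-rule on 1]
4. ¬a, 0   [¬→-rule on 3]
5. ¬b, 0   [¬→-rule on 3]
6. ¬a → b, 0   [□-rule on 2 via 0R0]
7. b, 0   [→-rule on 6 (branches; this branch)]
Accessibility: 0R0
Branch closes: b and ¬b both at 0.
Every branch of the negation's tableau closes; the branch above is one of them.

Valid in B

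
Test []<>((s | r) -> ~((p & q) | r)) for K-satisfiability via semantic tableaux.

Satisfiable

1. []<>((s | r) -> ~((p & q) | r)), u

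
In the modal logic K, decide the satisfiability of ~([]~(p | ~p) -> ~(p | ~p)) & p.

1. ~([]~(p | ~p) -> ~(p | ~p)) & p, u
2. ~([]~(p | ~p) -> ~(p | ~p)), u   [&-rule on 1]
3. p, u   [&-rule on 1]
4. []~(p | ~p), u   [~->-rule on 2]
5. p | ~p, u   [~->-rule on 2]

Yes, satisfiable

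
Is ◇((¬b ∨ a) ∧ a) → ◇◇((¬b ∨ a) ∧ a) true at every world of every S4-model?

Tableau for the negation ¬(◇((¬b ∨ a) ∧ a) → ◇◇((¬b ∨ a) ∧ a)):
1. ¬(◇((¬b ∨ a) ∧ a) → ◇◇((¬b ∨ a) ∧ a)), w0
2. ◇((¬b ∨ a) ∧ a), w0
3. ¬◇◇((¬b ∨ a) ∧ a), w0
4. ¬◇((¬b ∨ a) ∧ a), w0
5. ¬((¬b ∨ a) ∧ a), w0
6. ¬(¬b ∨ a), w0
7. b, w0
8. ¬a, w0
9. (¬b ∨ a) ∧ a, w1
10. ¬b ∨ a, w1
11. a, w1
12. ¬◇((¬b ∨ a) ∧ a), w1
13. ¬((¬b ∨ a) ∧ a), w1
14. ¬(¬b ∨ a), w1
15. b, w1
16. ¬a, w1
Accessibility: w0Rw0, w0Rw1, w1Rw1
Branch closes: a and ¬a both at w1.
All branches of the negation close; one closing branch shown above.

Valid in S4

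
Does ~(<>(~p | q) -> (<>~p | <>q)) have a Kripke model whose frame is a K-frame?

1. ~(<>(~p | q) -> (<>~p | <>q)), w0
2. <>(~p | q), w0   [~->-rule on 1]
3. ~(<>~p | <>q), w0   [~->-rule on 1]
4. ~<>~p, w0   [~|-rule on 3]
5. ~<>q, w0   [~|-rule on 3]
6. ~p | q, w1   [<>-rule on 2: fresh world w1, w0Rw1]
7. p, w1   [~<>-rule on 4 via w0Rw1]
8. ~q, w1   [~<>-rule on 5 via w0Rw1]
9. q, w1   [|-rule on 6 (branches; this branch)]
Accessibility: w0Rw1
Branch closes: q and ~q both at w1.
(One branch shown.) All branches close.

Unsatisfiable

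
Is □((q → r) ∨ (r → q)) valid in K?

Tableau for the negation ¬□((q → r) ∨ (r → q)):
1. ¬□((q → r) ∨ (r → q)), 0
2. ¬((q → r) ∨ (r → q)), 1
3. ¬(q → r), 1
4. ¬(r → q), 1
5. q, 1
6. ¬r, 1
7. r, 1
8. ¬q, 1
Accessibility: 0R1
Branch closes: r and ¬r both at 1.
Every branch of the negation's tableau closes; the branch above is one of them.

Valid in K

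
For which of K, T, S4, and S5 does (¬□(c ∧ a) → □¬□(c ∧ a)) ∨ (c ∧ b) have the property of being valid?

S5

S4-tableau for the negation ¬((¬□(c ∧ a) → □¬□(c ∧ a)) ∨ (c ∧ b)):
1. ¬((¬□(c ∧ a) → □¬□(c ∧ a)) ∨ (c ∧ b)), u
2. ¬(¬□(c ∧ a) → □¬□(c ∧ a)), u
3. ¬(c ∧ b), u
4. ¬□(c ∧ a), u
5. ¬□¬□(c ∧ a), u
6. ¬b, u
7. ¬(c ∧ a), v
8. ¬a, v
9. □(c ∧ a), w
10. c ∧ a, w
11. c, w
12. a, w
Accessibility: uRu, uRv, uRw, vRv, wRw
Complete open branch: countermodel on an S4-frame, so not valid in S4, nor in K, T (the same frame is also a K-frame and a T-frame).
S5-tableau for the negation ¬((¬□(c ∧ a) → □¬□(c ∧ a)) ∨ (c ∧ b)):
1. ¬((¬□(c ∧ a) → □¬□(c ∧ a)) ∨ (c ∧ b)), u
2. ¬(¬□(c ∧ a) → □¬□(c ∧ a)), u
3. ¬(c ∧ b), u
4. ¬□(c ∧ a), u
5. ¬□¬□(c ∧ a), u
6. ¬b, u
7. ¬(c ∧ a), v
8. ¬a, v
9. □(c ∧ a), w
10. c ∧ a, u
11. c, u
12. a, u
13. c ∧ a, v
14. c, v
15. a, v
Accessibility: uRu, uRv, uRw, vRu, vRv, vRw, wRu, wRv, wRw
Branch closes: a and ¬a both at v.
Every branch closes (one shown): valid in S5.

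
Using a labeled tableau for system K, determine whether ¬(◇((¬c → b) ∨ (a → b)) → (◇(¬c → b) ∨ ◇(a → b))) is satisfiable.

No, unsatisfiable

1. ¬(◇((¬c → b) ∨ (a → b)) → (◇(¬c → b) ∨ ◇(a → b))), u
2. ◇((¬c → b) ∨ (a → b)), u
3. ¬(◇(¬c → b) ∨ ◇(a → b)), u
4. ¬◇(¬c → b), u
5. ¬◇(a → b), u
6. (¬c → b) ∨ (a → b), v
7. ¬(¬c → b), v
8. ¬c, v
9. ¬b, v
10. ¬(a → b), v
11. a, v
12. a → b, v
13. b, v
Accessibility: uRv
Branch closes: b and ¬b both at v.
(One branch shown.) All branches close.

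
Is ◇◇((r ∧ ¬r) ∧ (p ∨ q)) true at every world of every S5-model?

Tableau for the negation ¬◇◇((r ∧ ¬r) ∧ (p ∨ q)):
1. ¬◇◇((r ∧ ¬r) ∧ (p ∨ q)), w0
2. ¬◇((r ∧ ¬r) ∧ (p ∨ q)), w0
3. ¬((r ∧ ¬r) ∧ (p ∨ q)), w0
4. ¬(p ∨ q), w0
5. ¬p, w0
6. ¬q, w0
Accessibility: w0Rw0
The negation has an open branch (countermodel exists).

Invalid (countermodel exists)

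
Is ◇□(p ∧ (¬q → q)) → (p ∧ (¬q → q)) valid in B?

Tableau for the negation ¬(◇□(p ∧ (¬q → q)) → (p ∧ (¬q → q))):
1. ¬(◇□(p ∧ (¬q → q)) → (p ∧ (¬q → q))), 0
2. ◇□(p ∧ (¬q → q)), 0
3. ¬(p ∧ (¬q → q)), 0
4. ¬(¬q → q), 0
5. ¬q, 0
6. □(p ∧ (¬q → q)), 1
7. p ∧ (¬q → q), 0
8. p, 0
9. ¬q → q, 0
10. p ∧ (¬q → q), 1
11. p, 1
12. ¬q → q, 1
13. q, 0
Accessibility: 0R0, 0R1, 1R0, 1R1
Branch closes: q and ¬q both at 0.
All branches of the negation close; one closing branch shown above.

Valid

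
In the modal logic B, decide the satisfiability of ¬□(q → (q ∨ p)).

No, unsatisfiable

1. ¬□(q → (q ∨ p)), 0
2. ¬(q → (q ∨ p)), 1
3. q, 1
4. ¬(q ∨ p), 1
5. ¬q, 1
6. ¬p, 1
Accessibility: 0R0, 0R1, 1R0, 1R1
Branch closes: q and ¬q both at 1.
All branches of the tableau close; one closing branch shown above.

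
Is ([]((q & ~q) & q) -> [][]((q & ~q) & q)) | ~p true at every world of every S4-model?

Tableau for the negation ~(([]((q & ~q) & q) -> [][]((q & ~q) & q)) | ~p):
1. ~(([]((q & ~q) & q) -> [][]((q & ~q) & q)) | ~p), 0
2. ~([]((q & ~q) & q) -> [][]((q & ~q) & q)), 0   [~|-rule on 1]
3. p, 0   [~|-rule on 1]
4. []((q & ~q) & q), 0   [~->-rule on 2]
5. ~[][]((q & ~q) & q), 0   [~->-rule on 2]
6. (q & ~q) & q, 0   [[]-rule on 4 via 0R0]
7. q & ~q, 0   [&-rule on 6]
8. q, 0   [&-rule on 6]
9. ~q, 0   [&-rule on 7]
Accessibility: 0R0
Branch closes: q and ~q both at 0.
All branches of the negation close; one closing branch shown above.

Valid in S4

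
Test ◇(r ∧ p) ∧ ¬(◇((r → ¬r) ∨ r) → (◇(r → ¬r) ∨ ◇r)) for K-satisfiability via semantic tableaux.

1. ◇(r ∧ p) ∧ ¬(◇((r → ¬r) ∨ r) → (◇(r → ¬r) ∨ ◇r)), 0
2. ◇(r ∧ p), 0   [∧-rule on 1]
3. ¬(◇((r → ¬r) ∨ r) → (◇(r → ¬r) ∨ ◇r)), 0   [∧-rule on 1]
4. ◇((r → ¬r) ∨ r), 0   [¬→-rule on 3]
5. ¬(◇(r → ¬r) ∨ ◇r), 0   [¬→-rule on 3]
6. ¬◇(r → ¬r), 0   [¬∨-rule on 5]
7. ¬◇r, 0   [¬∨-rule on 5]
8. r ∧ p, 1   [◇-rule on 2: fresh world 1, 0R1]
9. r, 1   [∧-rule on 8]
10. p, 1   [∧-rule on 8]
11. ¬(r → ¬r), 1   [¬◇-rule on 6 via 0R1]
12. ¬r, 1   [¬◇-rule on 7 via 0R1]
Accessibility: 0R1
Branch closes: r and ¬r both at 1.
All branches of the tableau close; one closing branch shown above.

Unsatisfiable (every branch closes)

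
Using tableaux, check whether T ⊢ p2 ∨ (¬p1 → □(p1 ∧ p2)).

Tableau for the negation ¬(p2 ∨ (¬p1 → □(p1 ∧ p2))):
1. ¬(p2 ∨ (¬p1 → □(p1 ∧ p2))), 0
2. ¬p2, 0   [¬∨-rule on 1]
3. ¬(¬p1 → □(p1 ∧ p2)), 0   [¬∨-rule on 1]
4. ¬p1, 0   [¬→-rule on 3]
5. ¬□(p1 ∧ p2), 0   [¬→-rule on 3]
6. ¬(p1 ∧ p2), 1   [¬□-rule on 5: fresh world 1, 0R1]
7. ¬p2, 1   [¬∧-rule on 6 (branches; this branch)]
Accessibility: 0R0, 0R1, 1R1
The negation has an open branch (countermodel exists).

Invalid (countermodel exists)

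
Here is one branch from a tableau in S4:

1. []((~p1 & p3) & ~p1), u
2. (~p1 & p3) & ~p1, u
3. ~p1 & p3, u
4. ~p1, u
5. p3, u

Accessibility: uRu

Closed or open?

No world carries both an atom and its negation.

Not closed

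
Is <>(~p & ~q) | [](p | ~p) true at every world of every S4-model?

Yes, valid

Tableau for the negation ~(<>(~p & ~q) | [](p | ~p)):
1. ~(<>(~p & ~q) | [](p | ~p)), 0
2. ~<>(~p & ~q), 0
3. ~[](p | ~p), 0
4. ~(~p & ~q), 0
5. q, 0
6. ~(p | ~p), 1
7. ~p, 1
8. p, 1
Accessibility: 0R0, 0R1, 1R1
Branch closes: p and ~p both at 1.
All branches of the negation close; one closing branch shown above.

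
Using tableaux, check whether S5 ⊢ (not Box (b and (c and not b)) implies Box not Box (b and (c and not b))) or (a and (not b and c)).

Tableau for the negation not ((not Box (b and (c and not b)) implies Box not Box (b and (c and not b))) or (a and (not b and c))):
1. not ((not Box (b and (c and not b)) implies Box not Box (b and (c and not b))) or (a and (not b and c))), u
2. not (not Box (b and (c and not b)) implies Box not Box (b and (c and not b))), u   [neg-or-rule on 1]
3. not (a and (not b and c)), u   [neg-or-rule on 1]
4. not Box (b and (c and not b)), u   [neg-implies-rule on 2]
5. not Box not Box (b and (c and not b)), u   [neg-implies-rule on 2]
6. not (not b and c), u   [neg-and-rule on 3 (branches; this branch)]
7. not c, u   [neg-and-rule on 6 (branches; this branch)]
8. not (b and (c and not b)), v   [neg-Box-rule on 4: fresh world v, uRv]
9. not (c and not b), v   [neg-and-rule on 8 (branches; this branch)]
10. b, v   [neg-and-rule on 9 (branches; this branch)]
11. Box (b and (c and not b)), w   [neg-Box-rule on 5: fresh world w, uRw]
12. b and (c and not b), u   [Box-rule on 11 via wRu]
13. b, u   [and-rule on 12]
14. c and not b, u   [and-rule on 12]
15. c, u   [and-rule on 14]
16. not b, u   [and-rule on 14]
Accessibility: uRu, uRv, uRw, vRu, vRv, vRw, wRu, wRv, wRw
Branch closes: c and not c both at u.
All branches of the negation close; one closing branch shown above.

Valid in S5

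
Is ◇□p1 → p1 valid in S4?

Tableau for the negation ¬(◇□p1 → p1):
1. ¬(◇□p1 → p1), u
2. ◇□p1, u
3. ¬p1, u
4. □p1, v
5. p1, v
Accessibility: uRu, uRv, vRv
The negation has an open branch (countermodel exists).

Not valid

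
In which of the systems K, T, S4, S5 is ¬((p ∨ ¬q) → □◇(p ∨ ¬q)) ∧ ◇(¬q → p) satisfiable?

S4-tableau for the formula:
1. ¬((p ∨ ¬q) → □◇(p ∨ ¬q)) ∧ ◇(¬q → p), 0
2. ¬((p ∨ ¬q) → □◇(p ∨ ¬q)), 0
3. ◇(¬q → p), 0
4. p ∨ ¬q, 0
5. ¬□◇(p ∨ ¬q), 0
6. ¬q, 0
7. ¬q → p, 1
8. p, 1
9. ¬◇(p ∨ ¬q), 2
10. ¬(p ∨ ¬q), 2
11. ¬p, 2
12. q, 2
Accessibility: 0R0, 0R1, 0R2, 1R1, 2R2
Complete open branch: satisfiable in S4, hence also in K, T (this S4-model is also a K-model and a T-model).
S5-tableau for the formula:
1. ¬((p ∨ ¬q) → □◇(p ∨ ¬q)) ∧ ◇(¬q → p), 0
2. ¬((p ∨ ¬q) → □◇(p ∨ ¬q)), 0
3. ◇(¬q → p), 0
4. p ∨ ¬q, 0
5. ¬□◇(p ∨ ¬q), 0
6. ¬q, 0
7. ¬q → p, 1
8. p, 1
9. ¬◇(p ∨ ¬q), 2
10. ¬(p ∨ ¬q), 0
11. ¬p, 0
12. q, 0
Accessibility: 0R0, 0R1, 0R2, 1R0, 1R1, 1R2, 2R0, 2R1, 2R2
Branch closes: q and ¬q both at 0.
Every branch closes (one shown): unsatisfiable in S5.

K, T, S4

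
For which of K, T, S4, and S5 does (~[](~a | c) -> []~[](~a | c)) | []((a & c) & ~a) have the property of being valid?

S5

S4-tableau for the negation ~((~[](~a | c) -> []~[](~a | c)) | []((a & c) & ~a)):
1. ~((~[](~a | c) -> []~[](~a | c)) | []((a & c) & ~a)), u
2. ~(~[](~a | c) -> []~[](~a | c)), u   [~|-rule on 1]
3. ~[]((a & c) & ~a), u   [~|-rule on 1]
4. ~[](~a | c), u   [~->-rule on 2]
5. ~[]~[](~a | c), u   [~->-rule on 2]
6. ~((a & c) & ~a), v   [~[]-rule on 3: fresh world v, uRv]
7. a, v   [~&-rule on 6 (branches; this branch)]
8. ~(~a | c), w   [~[]-rule on 4: fresh world w, uRw]
9. a, w   [~|-rule on 8]
10. ~c, w   [~|-rule on 8]
11. [](~a | c), x   [~[]-rule on 5: fresh world x, uRx]
12. ~a | c, x   [[]-rule on 11 via xRx]
13. c, x   [|-rule on 12 (branches; this branch)]
Accessibility: uRu, uRv, uRw, uRx, vRv, wRw, xRx
Complete open branch: countermodel on an S4-frame, so not valid in S4, nor in K, T (the same frame is also a K-frame and a T-frame).
S5-tableau for the negation ~((~[](~a | c) -> []~[](~a | c)) | []((a & c) & ~a)):
1. ~((~[](~a | c) -> []~[](~a | c)) | []((a & c) & ~a)), u
2. ~(~[](~a | c) -> []~[](~a | c)), u   [~|-rule on 1]
3. ~[]((a & c) & ~a), u   [~|-rule on 1]
4. ~[](~a | c), u   [~->-rule on 2]
5. ~[]~[](~a | c), u   [~->-rule on 2]
6. ~((a & c) & ~a), v   [~[]-rule on 3: fresh world v, uRv]
7. ~(a & c), v   [~&-rule on 6 (branches; this branch)]
8. ~c, v   [~&-rule on 7 (branches; this branch)]
9. ~(~a | c), w   [~[]-rule on 4: fresh world w, uRw]
10. a, w   [~|-rule on 9]
11. ~c, w   [~|-rule on 9]
12. [](~a | c), x   [~[]-rule on 5: fresh world x, uRx]
13. ~a | c, u   [[]-rule on 12 via xRu]
14. ~a | c, v   [[]-rule on 12 via xRv]
15. ~a | c, w   [[]-rule on 12 via xRw]
16. ~a | c, x   [[]-rule on 12 via xRx]
17. c, u   [|-rule on 13 (branches; this branch)]
18. ~a, v   [|-rule on 14 (branches; this branch)]
19. c, w   [|-rule on 15 (branches; this branch)]
Accessibility: uRu, uRv, uRw, uRx, vRu, vRv, vRw, vRx, wRu, wRv, wRw, wRx, xRu, xRv, xRw, xRx
Branch closes: c and ~c both at w.
Every branch closes (one shown): valid in S5.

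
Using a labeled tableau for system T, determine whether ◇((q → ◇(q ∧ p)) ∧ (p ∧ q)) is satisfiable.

1. ◇((q → ◇(q ∧ p)) ∧ (p ∧ q)), u
2. (q → ◇(q ∧ p)) ∧ (p ∧ q), v   [◇-rule on 1: fresh world v, uRv]
3. q → ◇(q ∧ p), v   [∧-rule on 2]
4. p ∧ q, v   [∧-rule on 2]
5. p, v   [∧-rule on 4]
6. q, v   [∧-rule on 4]
7. ◇(q ∧ p), v   [→-rule on 3 (branches; this branch)]
8. q ∧ p, w   [◇-rule on 7: fresh world w, vRw]
9. q, w   [∧-rule on 8]
10. p, w   [∧-rule on 8]
Accessibility: uRu, uRv, vRv, vRw, wRw

Satisfiable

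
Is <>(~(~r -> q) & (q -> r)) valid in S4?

Invalid (countermodel exists)

Tableau for the negation ~<>(~(~r -> q) & (q -> r)):
1. ~<>(~(~r -> q) & (q -> r)), w0
2. ~(~(~r -> q) & (q -> r)), w0
3. ~(q -> r), w0
4. q, w0
5. ~r, w0
Accessibility: w0Rw0
The negation has an open branch (countermodel exists).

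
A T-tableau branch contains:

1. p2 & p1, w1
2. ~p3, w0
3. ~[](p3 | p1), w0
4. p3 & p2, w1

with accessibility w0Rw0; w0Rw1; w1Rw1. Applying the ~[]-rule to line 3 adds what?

a fresh world w2 with w0Rw2, and ~(p3 | p1) at w2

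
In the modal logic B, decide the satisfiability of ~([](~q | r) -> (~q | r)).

No, unsatisfiable

1. ~([](~q | r) -> (~q | r)), w0
2. [](~q | r), w0   [~->-rule on 1]
3. ~(~q | r), w0   [~->-rule on 1]
4. q, w0   [~|-rule on 3]
5. ~r, w0   [~|-rule on 3]
6. ~q | r, w0   [[]-rule on 2 via w0Rw0]
7. r, w0   [|-rule on 6 (branches; this branch)]
Accessibility: w0Rw0
Branch closes: r and ~r both at w0.
Every branch closes; the branch above is one of them.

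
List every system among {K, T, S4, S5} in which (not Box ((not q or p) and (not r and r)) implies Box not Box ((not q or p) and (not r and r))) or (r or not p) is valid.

T, S4, S5

K-tableau for the negation not ((not Box ((not q or p) and (not r and r)) implies Box not Box ((not q or p) and (not r and r))) or (r or not p)):
1. not ((not Box ((not q or p) and (not r and r)) implies Box not Box ((not q or p) and (not r and r))) or (r or not p)), 0
2. not (not Box ((not q or p) and (not r and r)) implies Box not Box ((not q or p) and (not r and r))), 0
3. not (r or not p), 0
4. not Box ((not q or p) and (not r and r)), 0
5. not Box not Box ((not q or p) and (not r and r)), 0
6. not r, 0
7. p, 0
8. not ((not q or p) and (not r and r)), 1
9. not (not r and r), 1
10. not r, 1
11. Box ((not q or p) and (not r and r)), 2
Accessibility: 0R1, 0R2
Complete open branch: countermodel on a K-frame, so not valid in K.
T-tableau for the negation not ((not Box ((not q or p) and (not r and r)) implies Box not Box ((not q or p) and (not r and r))) or (r or not p)):
1. not ((not Box ((not q or p) and (not r and r)) implies Box not Box ((not q or p) and (not r and r))) or (r or not p)), 0
2. not (not Box ((not q or p) and (not r and r)) implies Box not Box ((not q or p) and (not r and r))), 0
3. not (r or not p), 0
4. not Box ((not q or p) and (not r and r)), 0
5. not Box not Box ((not q or p) and (not r and r)), 0
6. not r, 0
7. p, 0
8. not ((not q or p) and (not r and r)), 1
9. not (not r and r), 1
10. not r, 1
11. Box ((not q or p) and (not r and r)), 2
12. (not q or p) and (not r and r), 2
13. not q or p, 2
14. not r and r, 2
15. not r, 2
16. r, 2
Accessibility: 0R0, 0R1, 0R2, 1R1, 2R2
Branch closes: r and not r both at 2.
Every branch closes (one shown): valid in T, hence also in S4, S5 (every theorem of T is a theorem of S4 and S5).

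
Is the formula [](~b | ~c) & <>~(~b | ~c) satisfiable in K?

Unsatisfiable

1. [](~b | ~c) & <>~(~b | ~c), u
2. [](~b | ~c), u
3. <>~(~b | ~c), u
4. ~(~b | ~c), v
5. b, v
6. c, v
7. ~b | ~c, v
8. ~c, v
Accessibility: uRv
Branch closes: c and ~c both at v.
Every branch closes; the branch above is one of them.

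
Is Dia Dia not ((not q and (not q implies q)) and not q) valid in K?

Not valid

Tableau for the negation not Dia Dia not ((not q and (not q implies q)) and not q):
1. not Dia Dia not ((not q and (not q implies q)) and not q), u
The negation has an open branch (countermodel exists).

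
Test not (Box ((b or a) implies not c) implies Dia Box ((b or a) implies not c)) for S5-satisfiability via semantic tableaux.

1. not (Box ((b or a) implies not c) implies Dia Box ((b or a) implies not c)), 0
2. Box ((b or a) implies not c), 0
3. not Dia Box ((b or a) implies not c), 0
4. (b or a) implies not c, 0
5. not Box ((b or a) implies not c), 0
6. not (b or a), 0
7. not b, 0
8. not a, 0
9. not ((b or a) implies not c), 1
10. b or a, 1
11. c, 1
12. (b or a) implies not c, 1
13. not Box ((b or a) implies not c), 1
14. a, 1
15. not (b or a), 1
16. not b, 1
17. not a, 1
Accessibility: 0R0, 0R1, 1R0, 1R1
Branch closes: a and not a both at 1.
Every branch closes; the branch above is one of them.

No, unsatisfiable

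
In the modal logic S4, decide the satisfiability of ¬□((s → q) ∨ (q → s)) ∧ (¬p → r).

Unsatisfiable

1. ¬□((s → q) ∨ (q → s)) ∧ (¬p → r), w0
2. ¬□((s → q) ∨ (q → s)), w0
3. ¬p → r, w0
4. r, w0
5. ¬((s → q) ∨ (q → s)), w1
6. ¬(s → q), w1
7. ¬(q → s), w1
8. s, w1
9. ¬q, w1
10. q, w1
11. ¬s, w1
Accessibility: w0Rw0, w0Rw1, w1Rw1
Branch closes: q and ¬q both at w1.
All branches of the tableau close; one closing branch shown above.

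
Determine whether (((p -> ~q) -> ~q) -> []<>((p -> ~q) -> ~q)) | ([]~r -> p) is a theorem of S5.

Tableau for the negation ~((((p -> ~q) -> ~q) -> []<>((p -> ~q) -> ~q)) | ([]~r -> p)):
1. ~((((p -> ~q) -> ~q) -> []<>((p -> ~q) -> ~q)) | ([]~r -> p)), w0
2. ~(((p -> ~q) -> ~q) -> []<>((p -> ~q) -> ~q)), w0   [~|-rule on 1]
3. ~([]~r -> p), w0   [~|-rule on 1]
4. (p -> ~q) -> ~q, w0   [~->-rule on 2]
5. ~[]<>((p -> ~q) -> ~q), w0   [~->-rule on 2]
6. []~r, w0   [~->-rule on 3]
7. ~p, w0   [~->-rule on 3]
8. ~r, w0   [[]-rule on 6 via w0Rw0]
9. ~q, w0   [->-rule on 4 (branches; this branch)]
10. ~<>((p -> ~q) -> ~q), w1   [~[]-rule on 5: fresh world w1, w0Rw1]
11. ~r, w1   [[]-rule on 6 via w0Rw1]
12. ~((p -> ~q) -> ~q), w0   [~<>-rule on 10 via w1Rw0]
13. p -> ~q, w0   [~->-rule on 12]
14. q, w0   [~->-rule on 12]
Accessibility: w0Rw0, w0Rw1, w1Rw0, w1Rw1
Branch closes: q and ~q both at w0.
All branches of the negation close; one closing branch shown above.

Yes, valid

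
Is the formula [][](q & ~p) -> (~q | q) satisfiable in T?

Satisfiable

1. [][](q & ~p) -> (~q | q), w0
2. ~q | q, w0
3. q, w0
Accessibility: w0Rw0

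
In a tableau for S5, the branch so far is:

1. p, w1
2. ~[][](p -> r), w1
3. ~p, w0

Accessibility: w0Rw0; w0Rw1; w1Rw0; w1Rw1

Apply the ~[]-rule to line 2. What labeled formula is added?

a fresh world w2 with w1Rw2, and ~[](p -> r) at w2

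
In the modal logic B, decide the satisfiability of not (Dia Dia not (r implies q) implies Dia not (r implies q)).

1. not (Dia Dia not (r implies q) implies Dia not (r implies q)), 0
2. Dia Dia not (r implies q), 0
3. not Dia not (r implies q), 0
4. r implies q, 0
5. q, 0
6. Dia not (r implies q), 1
7. r implies q, 1
8. q, 1
9. not (r implies q), 2
10. r, 2
11. not q, 2
Accessibility: 0R0, 0R1, 1R0, 1R1, 1R2, 2R1, 2R2

Satisfiable (open branch found)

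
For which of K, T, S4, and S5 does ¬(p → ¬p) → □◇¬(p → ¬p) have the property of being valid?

S4-tableau for the negation ¬(¬(p → ¬p) → □◇¬(p → ¬p)):
1. ¬(¬(p → ¬p) → □◇¬(p → ¬p)), 0
2. ¬(p → ¬p), 0
3. ¬□◇¬(p → ¬p), 0
4. p, 0
5. ¬◇¬(p → ¬p), 1
6. p → ¬p, 1
7. ¬p, 1
Accessibility: 0R0, 0R1, 1R1
Complete open branch: countermodel on an S4-frame, so not valid in S4, nor in K, T (the same frame is also a K-frame and a T-frame).
S5-tableau for the negation ¬(¬(p → ¬p) → □◇¬(p → ¬p)):
1. ¬(¬(p → ¬p) → □◇¬(p → ¬p)), 0
2. ¬(p → ¬p), 0
3. ¬□◇¬(p → ¬p), 0
4. p, 0
5. ¬◇¬(p → ¬p), 1
6. p → ¬p, 0
7. p → ¬p, 1
8. ¬p, 0
Accessibility: 0R0, 0R1, 1R0, 1R1
Branch closes: p and ¬p both at 0.
Every branch closes (one shown): valid in S5.

S5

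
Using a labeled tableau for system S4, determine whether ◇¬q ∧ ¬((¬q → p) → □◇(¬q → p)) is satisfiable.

1. ◇¬q ∧ ¬((¬q → p) → □◇(¬q → p)), w0
2. ◇¬q, w0   [∧-rule on 1]
3. ¬((¬q → p) → □◇(¬q → p)), w0   [∧-rule on 1]
4. ¬q → p, w0   [¬→-rule on 3]
5. ¬□◇(¬q → p), w0   [¬→-rule on 3]
6. p, w0   [→-rule on 4 (branches; this branch)]
7. ¬q, w1   [◇-rule on 2: fresh world w1, w0Rw1]
8. ¬◇(¬q → p), w2   [¬□-rule on 5: fresh world w2, w0Rw2]
9. ¬(¬q → p), w2   [¬◇-rule on 8 via w2Rw2]
10. ¬q, w2   [¬→-rule on 9]
11. ¬p, w2   [¬→-rule on 9]
Accessibility: w0Rw0, w0Rw1, w0Rw2, w1Rw1, w2Rw2

Satisfiable (open branch found)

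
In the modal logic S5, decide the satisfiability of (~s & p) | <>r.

Yes, satisfiable

1. (~s & p) | <>r, u
2. <>r, u
3. r, v
Accessibility: uRu, uRv, vRu, vRv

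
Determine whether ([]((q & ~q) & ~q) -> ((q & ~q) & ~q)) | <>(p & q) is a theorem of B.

Valid in B

Tableau for the negation ~(([]((q & ~q) & ~q) -> ((q & ~q) & ~q)) | <>(p & q)):
1. ~(([]((q & ~q) & ~q) -> ((q & ~q) & ~q)) | <>(p & q)), u
2. ~([]((q & ~q) & ~q) -> ((q & ~q) & ~q)), u   [~|-rule on 1]
3. ~<>(p & q), u   [~|-rule on 1]
4. []((q & ~q) & ~q), u   [~->-rule on 2]
5. ~((q & ~q) & ~q), u   [~->-rule on 2]
6. ~(p & q), u   [~<>-rule on 3 via uRu]
7. (q & ~q) & ~q, u   [[]-rule on 4 via uRu]
8. q & ~q, u   [&-rule on 7]
9. ~q, u   [&-rule on 7]
10. q, u   [&-rule on 8]
Accessibility: uRu
Branch closes: q and ~q both at u.
Every branch of the negation's tableau closes; the branch above is one of them.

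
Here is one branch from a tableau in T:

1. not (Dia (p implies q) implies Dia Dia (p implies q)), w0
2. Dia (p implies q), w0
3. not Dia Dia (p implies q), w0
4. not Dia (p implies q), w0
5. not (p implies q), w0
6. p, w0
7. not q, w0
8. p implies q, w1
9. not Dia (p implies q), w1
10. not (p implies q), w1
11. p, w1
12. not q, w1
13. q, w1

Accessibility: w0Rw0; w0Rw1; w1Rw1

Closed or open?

Closed

Both q and not q appear at w1.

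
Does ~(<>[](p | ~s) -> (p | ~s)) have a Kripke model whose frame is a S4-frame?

1. ~(<>[](p | ~s) -> (p | ~s)), 0
2. <>[](p | ~s), 0
3. ~(p | ~s), 0
4. ~p, 0
5. s, 0
6. [](p | ~s), 1
7. p | ~s, 1
8. ~s, 1
Accessibility: 0R0, 0R1, 1R1

Satisfiable (open branch found)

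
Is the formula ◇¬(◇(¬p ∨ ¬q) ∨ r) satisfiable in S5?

1. ◇¬(◇(¬p ∨ ¬q) ∨ r), u
2. ¬(◇(¬p ∨ ¬q) ∨ r), v   [◇-rule on 1: fresh world v, uRv]
3. ¬◇(¬p ∨ ¬q), v   [¬∨-rule on 2]
4. ¬r, v   [¬∨-rule on 2]
5. ¬(¬p ∨ ¬q), u   [¬◇-rule on 3 via vRu]
6. p, u   [¬∨-rule on 5]
7. q, u   [¬∨-rule on 5]
8. ¬(¬p ∨ ¬q), v   [¬◇-rule on 3 via vRv]
9. p, v   [¬∨-rule on 8]
10. q, v   [¬∨-rule on 8]
Accessibility: uRu, uRv, vRu, vRv

Yes, satisfiable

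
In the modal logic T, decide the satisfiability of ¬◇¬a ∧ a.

Satisfiable (open branch found)

1. ¬◇¬a ∧ a, u
2. ¬◇¬a, u
3. a, u
Accessibility: uRu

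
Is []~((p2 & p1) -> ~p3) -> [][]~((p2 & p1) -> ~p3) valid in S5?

Valid

Tableau for the negation ~([]~((p2 & p1) -> ~p3) -> [][]~((p2 & p1) -> ~p3)):
1. ~([]~((p2 & p1) -> ~p3) -> [][]~((p2 & p1) -> ~p3)), w0
2. []~((p2 & p1) -> ~p3), w0   [~->-rule on 1]
3. ~[][]~((p2 & p1) -> ~p3), w0   [~->-rule on 1]
4. ~((p2 & p1) -> ~p3), w0   [[]-rule on 2 via w0Rw0]
5. p2 & p1, w0   [~->-rule on 4]
6. p3, w0   [~->-rule on 4]
7. p2, w0   [&-rule on 5]
8. p1, w0   [&-rule on 5]
9. ~[]~((p2 & p1) -> ~p3), w1   [~[]-rule on 3: fresh world w1, w0Rw1]
10. ~((p2 & p1) -> ~p3), w1   [[]-rule on 2 via w0Rw1]
11. p2 & p1, w1   [~->-rule on 10]
12. p3, w1   [~->-rule on 10]
13. p2, w1   [&-rule on 11]
14. p1, w1   [&-rule on 11]
15. (p2 & p1) -> ~p3, w2   [~[]-rule on 9: fresh world w2, w1Rw2]
16. ~((p2 & p1) -> ~p3), w2   [[]-rule on 2 via w0Rw2]
17. p2 & p1, w2   [~->-rule on 16]
18. p3, w2   [~->-rule on 16]
19. p2, w2   [&-rule on 17]
20. p1, w2   [&-rule on 17]
21. ~(p2 & p1), w2   [->-rule on 15 (branches; this branch)]
22. ~p1, w2   [~&-rule on 21 (branches; this branch)]
Accessibility: w0Rw0, w0Rw1, w0Rw2, w1Rw0, w1Rw1, w1Rw2, w2Rw0, w2Rw1, w2Rw2
Branch closes: p1 and ~p1 both at w2.
All branches of the negation close; one closing branch shown above.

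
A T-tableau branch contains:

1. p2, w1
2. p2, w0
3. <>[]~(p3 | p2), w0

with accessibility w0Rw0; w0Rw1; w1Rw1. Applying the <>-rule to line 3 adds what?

a fresh world w2 with w0Rw2, and []~(p3 | p2) at w2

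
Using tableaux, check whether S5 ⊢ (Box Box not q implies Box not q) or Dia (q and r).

Tableau for the negation not ((Box Box not q implies Box not q) or Dia (q and r)):
1. not ((Box Box not q implies Box not q) or Dia (q and r)), u
2. not (Box Box not q implies Box not q), u
3. not Dia (q and r), u
4. Box Box not q, u
5. not Box not q, u
6. not (q and r), u
7. Box not q, u
8. not q, u
9. not r, u
10. q, v
11. not (q and r), v
12. Box not q, v
13. not q, v
Accessibility: uRu, uRv, vRu, vRv
Branch closes: q and not q both at v.
All branches of the negation close; one closing branch shown above.

Yes, valid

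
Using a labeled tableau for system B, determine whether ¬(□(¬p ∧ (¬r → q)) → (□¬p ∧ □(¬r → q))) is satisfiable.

No, unsatisfiable

1. ¬(□(¬p ∧ (¬r → q)) → (□¬p ∧ □(¬r → q))), w0
2. □(¬p ∧ (¬r → q)), w0   [¬→-rule on 1]
3. ¬(□¬p ∧ □(¬r → q)), w0   [¬→-rule on 1]
4. ¬p ∧ (¬r → q), w0   [□-rule on 2 via w0Rw0]
5. ¬p, w0   [∧-rule on 4]
6. ¬r → q, w0   [∧-rule on 4]
7. ¬□(¬r → q), w0   [¬∧-rule on 3 (branches; this branch)]
8. q, w0   [→-rule on 6 (branches; this branch)]
9. ¬(¬r → q), w1   [¬□-rule on 7: fresh world w1, w0Rw1]
10. ¬r, w1   [¬→-rule on 9]
11. ¬q, w1   [¬→-rule on 9]
12. ¬p ∧ (¬r → q), w1   [□-rule on 2 via w0Rw1]
13. ¬p, w1   [∧-rule on 12]
14. ¬r → q, w1   [∧-rule on 12]
15. q, w1   [→-rule on 14 (branches; this branch)]
Accessibility: w0Rw0, w0Rw1, w1Rw0, w1Rw1
Branch closes: q and ¬q both at w1.
All branches of the tableau close; one closing branch shown above.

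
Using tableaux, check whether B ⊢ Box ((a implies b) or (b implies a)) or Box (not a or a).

Valid in B

Tableau for the negation not (Box ((a implies b) or (b implies a)) or Box (not a or a)):
1. not (Box ((a implies b) or (b implies a)) or Box (not a or a)), 0
2. not Box ((a implies b) or (b implies a)), 0
3. not Box (not a or a), 0
4. not ((a implies b) or (b implies a)), 1
5. not (a implies b), 1
6. not (b implies a), 1
7. a, 1
8. not b, 1
9. b, 1
10. not a, 1
Accessibility: 0R0, 0R1, 1R0, 1R1
Branch closes: b and not b both at 1.
Every branch of the negation's tableau closes; the branch above is one of them.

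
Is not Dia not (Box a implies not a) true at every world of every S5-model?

Tableau for the negation Dia not (Box a implies not a):
1. Dia not (Box a implies not a), w0
2. not (Box a implies not a), w1
3. Box a, w1
4. a, w1
5. a, w0
Accessibility: w0Rw0, w0Rw1, w1Rw0, w1Rw1
The negation has an open branch (countermodel exists).

Not valid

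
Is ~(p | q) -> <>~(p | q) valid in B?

Valid

Tableau for the negation ~(~(p | q) -> <>~(p | q)):
1. ~(~(p | q) -> <>~(p | q)), w0
2. ~(p | q), w0
3. ~<>~(p | q), w0
4. ~p, w0
5. ~q, w0
6. p | q, w0
7. q, w0
Accessibility: w0Rw0
Branch closes: q and ~q both at w0.
All branches of the negation close; one closing branch shown above.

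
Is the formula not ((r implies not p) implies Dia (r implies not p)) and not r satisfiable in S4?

Unsatisfiable (every branch closes)

1. not ((r implies not p) implies Dia (r implies not p)) and not r, w0
2. not ((r implies not p) implies Dia (r implies not p)), w0
3. not r, w0
4. r implies not p, w0
5. not Dia (r implies not p), w0
6. not (r implies not p), w0
7. r, w0
8. p, w0
Accessibility: w0Rw0
Branch closes: r and not r both at w0.
All branches of the tableau close; one closing branch shown above.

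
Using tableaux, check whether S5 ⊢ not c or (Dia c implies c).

Tableau for the negation not (not c or (Dia c implies c)):
1. not (not c or (Dia c implies c)), u
2. c, u   [neg-or-rule on 1]
3. not (Dia c implies c), u   [neg-or-rule on 1]
4. Dia c, u   [neg-implies-rule on 3]
5. not c, u   [neg-implies-rule on 3]
Accessibility: uRu
Branch closes: c and not c both at u.
All branches of the negation close; one closing branch shown above.

Yes, valid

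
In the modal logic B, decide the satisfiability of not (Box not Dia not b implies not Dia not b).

1. not (Box not Dia not b implies not Dia not b), u
2. Box not Dia not b, u   [neg-implies-rule on 1]
3. Dia not b, u   [neg-implies-rule on 1]
4. not Dia not b, u   [Box-rule on 2 via uRu]
5. b, u   [neg-Dia-rule on 4 via uRu]
6. not b, v   [Dia-rule on 3: fresh world v, uRv]
7. not Dia not b, v   [Box-rule on 2 via uRv]
8. b, v   [neg-Dia-rule on 4 via uRv]
Accessibility: uRu, uRv, vRu, vRv
Branch closes: b and not b both at v.
Every branch closes; the branch above is one of them.

Unsatisfiable (every branch closes)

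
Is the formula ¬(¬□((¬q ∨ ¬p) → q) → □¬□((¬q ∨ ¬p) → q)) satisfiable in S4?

Satisfiable (open branch found)

1. ¬(¬□((¬q ∨ ¬p) → q) → □¬□((¬q ∨ ¬p) → q)), w0
2. ¬□((¬q ∨ ¬p) → q), w0
3. ¬□¬□((¬q ∨ ¬p) → q), w0
4. ¬((¬q ∨ ¬p) → q), w1
5. ¬q ∨ ¬p, w1
6. ¬q, w1
7. ¬p, w1
8. □((¬q ∨ ¬p) → q), w2
9. (¬q ∨ ¬p) → q, w2
10. q, w2
Accessibility: w0Rw0, w0Rw1, w0Rw2, w1Rw1, w2Rw2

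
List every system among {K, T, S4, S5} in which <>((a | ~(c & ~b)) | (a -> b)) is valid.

T, S4, S5

K-tableau for the negation ~<>((a | ~(c & ~b)) | (a -> b)):
1. ~<>((a | ~(c & ~b)) | (a -> b)), 0
Complete open branch: countermodel on a K-frame, so not valid in K.
T-tableau for the negation ~<>((a | ~(c & ~b)) | (a -> b)):
1. ~<>((a | ~(c & ~b)) | (a -> b)), 0
2. ~((a | ~(c & ~b)) | (a -> b)), 0   [~<>-rule on 1 via 0R0]
3. ~(a | ~(c & ~b)), 0   [~|-rule on 2]
4. ~(a -> b), 0   [~|-rule on 2]
5. ~a, 0   [~|-rule on 3]
6. c & ~b, 0   [~|-rule on 3]
7. a, 0   [~->-rule on 4]
8. ~b, 0   [~->-rule on 4]
Accessibility: 0R0
Branch closes: a and ~a both at 0.
Every branch closes (one shown): valid in T, hence also in S4, S5 (every theorem of T is a theorem of S4 and S5).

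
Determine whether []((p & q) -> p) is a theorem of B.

Tableau for the negation ~[]((p & q) -> p):
1. ~[]((p & q) -> p), w0
2. ~((p & q) -> p), w1
3. p & q, w1
4. ~p, w1
5. p, w1
6. q, w1
Accessibility: w0Rw0, w0Rw1, w1Rw0, w1Rw1
Branch closes: p and ~p both at w1.
All branches of the negation close; one closing branch shown above.

Valid in B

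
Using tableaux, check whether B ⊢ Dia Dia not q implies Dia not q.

Tableau for the negation not (Dia Dia not q implies Dia not q):
1. not (Dia Dia not q implies Dia not q), u
2. Dia Dia not q, u
3. not Dia not q, u
4. q, u
5. Dia not q, v
6. q, v
7. not q, w
Accessibility: uRu, uRv, vRu, vRv, vRw, wRv, wRw
The negation has an open branch (countermodel exists).

No, not valid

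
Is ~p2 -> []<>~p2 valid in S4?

Invalid (countermodel exists)

Tableau for the negation ~(~p2 -> []<>~p2):
1. ~(~p2 -> []<>~p2), u
2. ~p2, u
3. ~[]<>~p2, u
4. ~<>~p2, v
5. p2, v
Accessibility: uRu, uRv, vRv
The negation has an open branch (countermodel exists).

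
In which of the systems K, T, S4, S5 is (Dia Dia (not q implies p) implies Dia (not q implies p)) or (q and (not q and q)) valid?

T-tableau for the negation not ((Dia Dia (not q implies p) implies Dia (not q implies p)) or (q and (not q and q))):
1. not ((Dia Dia (not q implies p) implies Dia (not q implies p)) or (q and (not q and q))), w0
2. not (Dia Dia (not q implies p) implies Dia (not q implies p)), w0
3. not (q and (not q and q)), w0
4. Dia Dia (not q implies p), w0
5. not Dia (not q implies p), w0
6. not (not q implies p), w0
7. not q, w0
8. not p, w0
9. not (not q and q), w0
10. Dia (not q implies p), w1
11. not (not q implies p), w1
12. not q, w1
13. not p, w1
14. not q implies p, w2
15. p, w2
Accessibility: w0Rw0, w0Rw1, w1Rw1, w1Rw2, w2Rw2
Complete open branch: countermodel on a T-frame, so not valid in T, nor in K (the same frame is also a K-frame).
S4-tableau for the negation not ((Dia Dia (not q implies p) implies Dia (not q implies p)) or (q and (not q and q))):
1. not ((Dia Dia (not q implies p) implies Dia (not q implies p)) or (q and (not q and q))), w0
2. not (Dia Dia (not q implies p) implies Dia (not q implies p)), w0
3. not (q and (not q and q)), w0
4. Dia Dia (not q implies p), w0
5. not Dia (not q implies p), w0
6. not (not q implies p), w0
7. not q, w0
8. not p, w0
9. not (not q and q), w0
10. Dia (not q implies p), w1
11. not (not q implies p), w1
12. not q, w1
13. not p, w1
14. not q implies p, w2
15. not (not q implies p), w2
16. not q, w2
17. not p, w2
18. p, w2
Accessibility: w0Rw0, w0Rw1, w0Rw2, w1Rw1, w1Rw2, w2Rw2
Branch closes: p and not p both at w2.
Every branch closes (one shown): valid in S4, hence also in S5 (every theorem of S4 is a theorem of S5).

S4, S5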